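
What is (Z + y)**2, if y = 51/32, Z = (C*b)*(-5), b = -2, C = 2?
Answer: 477481/1024 ≈ 466.29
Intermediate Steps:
Z = 20 (Z = (2*(-2))*(-5) = -4*(-5) = 20)
y = 51/32 (y = 51*(1/32) = 51/32 ≈ 1.5938)
(Z + y)**2 = (20 + 51/32)**2 = (691/32)**2 = 477481/1024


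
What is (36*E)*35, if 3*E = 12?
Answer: 5040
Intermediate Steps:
E = 4 (E = (⅓)*12 = 4)
(36*E)*35 = (36*4)*35 = 144*35 = 5040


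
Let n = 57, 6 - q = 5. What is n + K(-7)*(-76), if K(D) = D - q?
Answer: 665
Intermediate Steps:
q = 1 (q = 6 - 1*5 = 6 - 5 = 1)
K(D) = -1 + D (K(D) = D - 1*1 = D - 1 = -1 + D)
n + K(-7)*(-76) = 57 + (-1 - 7)*(-76) = 57 - 8*(-76) = 57 + 608 = 665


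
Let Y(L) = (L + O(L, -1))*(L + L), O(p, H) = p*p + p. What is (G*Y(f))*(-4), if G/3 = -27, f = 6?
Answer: 186624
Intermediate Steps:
O(p, H) = p + p² (O(p, H) = p² + p = p + p²)
Y(L) = 2*L*(L + L*(1 + L)) (Y(L) = (L + L*(1 + L))*(L + L) = (L + L*(1 + L))*(2*L) = 2*L*(L + L*(1 + L)))
G = -81 (G = 3*(-27) = -81)
(G*Y(f))*(-4) = -162*6²*(2 + 6)*(-4) = -162*36*8*(-4) = -81*576*(-4) = -46656*(-4) = 186624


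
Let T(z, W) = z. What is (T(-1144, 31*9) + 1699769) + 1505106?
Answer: 3203731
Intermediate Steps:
(T(-1144, 31*9) + 1699769) + 1505106 = (-1144 + 1699769) + 1505106 = 1698625 + 1505106 = 3203731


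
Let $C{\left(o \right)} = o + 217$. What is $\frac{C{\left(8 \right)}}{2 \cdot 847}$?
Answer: $\frac{225}{1694} \approx 0.13282$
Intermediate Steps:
$C{\left(o \right)} = 217 + o$
$\frac{C{\left(8 \right)}}{2 \cdot 847} = \frac{217 + 8}{2 \cdot 847} = \frac{225}{1694}$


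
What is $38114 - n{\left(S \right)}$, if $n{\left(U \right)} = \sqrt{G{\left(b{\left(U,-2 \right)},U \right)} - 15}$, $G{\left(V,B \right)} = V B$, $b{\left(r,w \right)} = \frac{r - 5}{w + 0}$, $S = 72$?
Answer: $38114 - i \sqrt{2427} \approx 38114.0 - 49.265 i$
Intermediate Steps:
$b{\left(r,w \right)} = \frac{-5 + r}{w}$
$G{\left(V,B \right)} = B V$
$n{\left(U \right)} = \sqrt{-15 + U \left(\frac{5}{2} - \frac{U}{2}\right)}$ ($n{\left(U \right)} = \sqrt{U \frac{-5 + U}{-2} - 15} = \sqrt{U \left(- \frac{-5 + U}{2}\right) - 15} = \sqrt{U \left(\frac{5}{2} - \frac{U}{2}\right) - 15} = \sqrt{-15 + U \left(\frac{5}{2} - \frac{U}{2}\right)}$)
$38114 - n{\left(S \right)} = 38114 - \frac{\sqrt{2} \sqrt{-30 + 72 \left(5 - 72\right)}}{2} = 38114 - \frac{\sqrt{2} \sqrt{-30 + 72 \left(-67\right)}}{2} = 38114 - \frac{\sqrt{2} \sqrt{-30 - 4824}}{2} = 38114 - \frac{\sqrt{2} \sqrt{-4854}}{2} = 38114 - \frac{\sqrt{2} i \sqrt{4854}}{2} = 38114 - i \sqrt{2427}$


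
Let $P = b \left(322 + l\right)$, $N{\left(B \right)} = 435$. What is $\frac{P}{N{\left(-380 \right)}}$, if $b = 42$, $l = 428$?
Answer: $\frac{2100}{29} \approx 72.414$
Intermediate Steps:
$P = 31500$ ($P = 42 \left(322 + 428\right) = 42 \cdot 750 = 31500$)
$\frac{P}{N{\left(-380 \right)}} = \frac{31500}{435} = 31500 \cdot \frac{1}{435} = \frac{2100}{29}$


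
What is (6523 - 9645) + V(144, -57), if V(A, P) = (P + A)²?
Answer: 4447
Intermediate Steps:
V(A, P) = (A + P)²
(6523 - 9645) + V(144, -57) = (6523 - 9645) + (144 - 57)² = -3122 + 87² = -3122 + 7569 = 4447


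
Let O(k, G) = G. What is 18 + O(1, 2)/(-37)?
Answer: 664/37 ≈ 17.946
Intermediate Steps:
18 + O(1, 2)/(-37) = 18 + 2/(-37) = 18 - 1/37*2 = 18 - 2/37 = 664/37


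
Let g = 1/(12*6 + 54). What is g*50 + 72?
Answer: 4561/63 ≈ 72.397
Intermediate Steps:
g = 1/126 (g = 1/(72 + 54) = 1/126 ≈ 0.0079365)
g*50 + 72 = (1/126)*50 + 72 = 25/63 + 72 = 4561/63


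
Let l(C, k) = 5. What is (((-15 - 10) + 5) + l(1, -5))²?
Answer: 225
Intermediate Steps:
(((-15 - 10) + 5) + l(1, -5))² = (((-15 - 10) + 5) + 5)² = ((-25 + 5) + 5)² = (-20 + 5)² = (-15)² = 225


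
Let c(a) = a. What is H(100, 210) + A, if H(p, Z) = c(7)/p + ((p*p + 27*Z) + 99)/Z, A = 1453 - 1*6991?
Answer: -11471963/2100 ≈ -5462.8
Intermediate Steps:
A = -5538 (A = 1453 - 6991 = -5538)
H(p, Z) = 7/p + (99 + p² + 27*Z)/Z (H(p, Z) = 7/p + ((p*p + 27*Z) + 99)/Z = 7/p + ((p² + 27*Z) + 99)/Z = 7/p + (99 + p² + 27*Z)/Z)
H(100, 210) + A = (27 + 7/100 + 99/210 + 100²/210) - 5538 = (27 + 7*(1/100) + 99*(1/210) + (1/210)*10000) - 5538 = (27 + 7/100 + 33/70 + 1000/21) - 5538 = 157837/2100 - 5538 = -11471963/2100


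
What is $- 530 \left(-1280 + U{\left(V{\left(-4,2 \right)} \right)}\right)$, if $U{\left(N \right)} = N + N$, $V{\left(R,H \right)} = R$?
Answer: $682640$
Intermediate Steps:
$U{\left(N \right)} = 2 N$
$- 530 \left(-1280 + U{\left(V{\left(-4,2 \right)} \right)}\right) = - 530 \left(-1280 + 2 \left(-4\right)\right) = - 530 \left(-1280 - 8\right) = \left(-530\right) \left(-1288\right) = 682640$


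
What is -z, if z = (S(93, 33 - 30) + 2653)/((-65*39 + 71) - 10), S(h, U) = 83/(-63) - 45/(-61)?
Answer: 10193251/9507582 ≈ 1.0721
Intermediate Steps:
S(h, U) = -2228/3843 (S(h, U) = 83*(-1/63) - 45*(-1/61) = -83/63 + 45/61 = -2228/3843)
z = -10193251/9507582 (z = (-2228/3843 + 2653)/((-65*39 + 71) - 10) = 10193251/(3843*((-2535 + 71) - 10)) = 10193251/(3843*(-2464 - 10)) = (10193251/3843)/(-2474) = (10193251/3843)*(-1/2474) = -10193251/9507582 ≈ -1.0721)
-z = -1*(-10193251/9507582) = 10193251/9507582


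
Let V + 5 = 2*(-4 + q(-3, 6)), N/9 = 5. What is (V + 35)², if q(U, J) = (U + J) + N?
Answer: 13924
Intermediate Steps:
N = 45 (N = 9*5 = 45)
q(U, J) = 45 + J + U (q(U, J) = (U + J) + 45 = (J + U) + 45 = 45 + J + U)
V = 83 (V = -5 + 2*(-4 + (45 + 6 - 3)) = -5 + 2*(-4 + 48) = -5 + 2*44 = -5 + 88 = 83)
(V + 35)² = (83 + 35)² = 118² = 13924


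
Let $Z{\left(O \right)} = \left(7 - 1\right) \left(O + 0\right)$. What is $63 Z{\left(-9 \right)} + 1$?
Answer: $-3401$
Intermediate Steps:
$Z{\left(O \right)} = 6 O$
$63 Z{\left(-9 \right)} + 1 = 63 \cdot 6 \left(-9\right) + 1 = 63 \left(-54\right) + 1 = -3402 + 1 = -3401$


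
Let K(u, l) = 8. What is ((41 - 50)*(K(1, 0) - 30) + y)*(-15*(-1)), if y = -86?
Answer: 1680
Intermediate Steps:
((41 - 50)*(K(1, 0) - 30) + y)*(-15*(-1)) = ((41 - 50)*(8 - 30) - 86)*(-15*(-1)) = (-9*(-22) - 86)*15 = (198 - 86)*15 = 112*15 = 1680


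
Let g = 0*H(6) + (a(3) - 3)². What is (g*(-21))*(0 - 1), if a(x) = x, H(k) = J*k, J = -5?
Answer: 0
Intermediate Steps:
H(k) = -5*k
g = 0 (g = 0*(-5*6) + (3 - 3)² = 0*(-30) + 0² = 0 + 0 = 0)
(g*(-21))*(0 - 1) = (0*(-21))*(0 - 1) = 0*(-1) = 0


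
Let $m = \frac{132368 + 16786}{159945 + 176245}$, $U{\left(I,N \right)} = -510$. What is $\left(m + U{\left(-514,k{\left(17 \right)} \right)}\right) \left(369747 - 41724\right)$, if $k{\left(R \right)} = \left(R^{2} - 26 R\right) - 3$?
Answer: $- \frac{28096440383079}{168095} \approx -1.6715 \cdot 10^{8}$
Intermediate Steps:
$k{\left(R \right)} = -3 + R^{2} - 26 R$
$m = \frac{74577}{168095}$ ($m = \frac{149154}{336190} = 149154 \cdot \frac{1}{336190} = \frac{74577}{168095} \approx 0.44366$)
$\left(m + U{\left(-514,k{\left(17 \right)} \right)}\right) \left(369747 - 41724\right) = \left(\frac{74577}{168095} - 510\right) \left(369747 - 41724\right) = \left(- \frac{85653873}{168095}\right) 328023 = - \frac{28096440383079}{168095}$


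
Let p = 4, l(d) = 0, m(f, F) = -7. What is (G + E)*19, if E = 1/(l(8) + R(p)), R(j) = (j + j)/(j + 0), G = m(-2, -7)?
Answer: -247/2 ≈ -123.50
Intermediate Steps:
G = -7
R(j) = 2 (R(j) = (2*j)/j = 2)
E = ½ (E = 1/(0 + 2) = 1/2 = ½ ≈ 0.50000)
(G + E)*19 = (-7 + ½)*19 = -13/2*19 = -247/2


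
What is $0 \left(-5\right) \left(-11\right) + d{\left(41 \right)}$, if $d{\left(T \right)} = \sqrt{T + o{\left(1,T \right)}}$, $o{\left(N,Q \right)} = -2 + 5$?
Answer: $2 \sqrt{11} \approx 6.6332$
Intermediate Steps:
$o{\left(N,Q \right)} = 3$
$d{\left(T \right)} = \sqrt{3 + T}$ ($d{\left(T \right)} = \sqrt{T + 3} = \sqrt{3 + T}$)
$0 \left(-5\right) \left(-11\right) + d{\left(41 \right)} = 0 \left(-5\right) \left(-11\right) + \sqrt{3 + 41} = 0 \left(-11\right) + \sqrt{44} = 0 + 2 \sqrt{11} = 2 \sqrt{11}$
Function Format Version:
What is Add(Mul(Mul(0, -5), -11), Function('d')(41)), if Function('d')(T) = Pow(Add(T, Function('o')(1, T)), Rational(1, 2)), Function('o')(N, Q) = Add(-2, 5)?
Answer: Mul(2, Pow(11, Rational(1, 2))) ≈ 6.6332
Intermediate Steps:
Function('o')(N, Q) = 3
Function('d')(T) = Pow(Add(3, T), Rational(1, 2)) (Function('d')(T) = Pow(Add(T, 3), Rational(1, 2)) = Pow(Add(3, T), Rational(1, 2)))
Add(Mul(Mul(0, -5), -11), Function('d')(41)) = Add(Mul(Mul(0, -5), -11), Pow(Add(3, 41), Rational(1, 2))) = Add(Mul(0, -11), Pow(44, Rational(1, 2))) = Add(0, Mul(2, Pow(11, Rational(1, 2)))) = Mul(2, Pow(11, Rational(1, 2)))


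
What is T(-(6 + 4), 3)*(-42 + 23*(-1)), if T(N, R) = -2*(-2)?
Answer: -260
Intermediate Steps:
T(N, R) = 4
T(-(6 + 4), 3)*(-42 + 23*(-1)) = 4*(-42 + 23*(-1)) = 4*(-42 - 23) = 4*(-65) = -260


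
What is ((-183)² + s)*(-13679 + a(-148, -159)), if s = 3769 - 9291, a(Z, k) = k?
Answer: -387007346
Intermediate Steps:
s = -5522
((-183)² + s)*(-13679 + a(-148, -159)) = ((-183)² - 5522)*(-13679 - 159) = (33489 - 5522)*(-13838) = 27967*(-13838) = -387007346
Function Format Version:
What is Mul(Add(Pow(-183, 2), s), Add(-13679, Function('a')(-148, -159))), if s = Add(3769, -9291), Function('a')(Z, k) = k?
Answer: -387007346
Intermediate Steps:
s = -5522
Mul(Add(Pow(-183, 2), s), Add(-13679, Function('a')(-148, -159))) = Mul(Add(Pow(-183, 2), -5522), Add(-13679, -159)) = Mul(Add(33489, -5522), -13838) = Mul(27967, -13838) = -387007346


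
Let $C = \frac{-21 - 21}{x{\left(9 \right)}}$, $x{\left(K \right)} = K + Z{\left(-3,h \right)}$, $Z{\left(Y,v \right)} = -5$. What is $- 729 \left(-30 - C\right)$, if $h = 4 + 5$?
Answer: $\frac{28431}{2} \approx 14216.0$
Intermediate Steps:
$h = 9$
$x{\left(K \right)} = -5 + K$ ($x{\left(K \right)} = K - 5 = -5 + K$)
$C = - \frac{21}{2}$ ($C = \frac{-21 - 21}{-5 + 9} = - \frac{42}{4} = \left(-42\right) \frac{1}{4} = - \frac{21}{2} \approx -10.5$)
$- 729 \left(-30 - C\right) = - 729 \left(-30 - - \frac{21}{2}\right) = - 729 \left(-30 + \frac{21}{2}\right) = \left(-729\right) \left(- \frac{39}{2}\right) = \frac{28431}{2}$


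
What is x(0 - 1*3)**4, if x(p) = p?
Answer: 81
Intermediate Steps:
x(0 - 1*3)**4 = (0 - 1*3)**4 = (0 - 3)**4 = (-3)**4 = 81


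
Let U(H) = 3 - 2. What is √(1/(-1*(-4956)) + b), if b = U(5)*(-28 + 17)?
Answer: I*√67544085/2478 ≈ 3.3166*I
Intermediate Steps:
U(H) = 1
b = -11 (b = 1*(-28 + 17) = 1*(-11) = -11)
√(1/(-1*(-4956)) + b) = √(1/(-1*(-4956)) - 11) = √(1/4956 - 11) = √(-54515/4956) = I*√67544085/2478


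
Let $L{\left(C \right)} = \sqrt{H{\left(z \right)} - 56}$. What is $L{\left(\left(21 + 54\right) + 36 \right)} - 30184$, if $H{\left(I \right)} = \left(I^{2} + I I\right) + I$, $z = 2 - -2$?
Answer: $-30184 + 2 i \sqrt{5} \approx -30184.0 + 4.4721 i$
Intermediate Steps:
$z = 4$ ($z = 2 + 2 = 4$)
$H{\left(I \right)} = I + 2 I^{2}$ ($H{\left(I \right)} = \left(I^{2} + I^{2}\right) + I = 2 I^{2} + I = I + 2 I^{2}$)
$L{\left(C \right)} = 2 i \sqrt{5}$ ($L{\left(C \right)} = \sqrt{4 \left(1 + 2 \cdot 4\right) - 56} = \sqrt{4 \left(1 + 8\right) - 56} = \sqrt{4 \cdot 9 - 56} = \sqrt{36 - 56} = \sqrt{-20} = 2 i \sqrt{5}$)
$L{\left(\left(21 + 54\right) + 36 \right)} - 30184 = 2 i \sqrt{5} - 30184 = -30184 + 2 i \sqrt{5}$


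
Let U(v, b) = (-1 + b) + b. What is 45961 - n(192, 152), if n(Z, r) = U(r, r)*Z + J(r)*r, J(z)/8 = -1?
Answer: -10999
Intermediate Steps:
U(v, b) = -1 + 2*b
J(z) = -8 (J(z) = 8*(-1) = -8)
n(Z, r) = -8*r + Z*(-1 + 2*r) (n(Z, r) = (-1 + 2*r)*Z - 8*r = Z*(-1 + 2*r) - 8*r = -8*r + Z*(-1 + 2*r))
45961 - n(192, 152) = 45961 - (-8*152 + 192*(-1 + 2*152)) = 45961 - (-1216 + 192*(-1 + 304)) = 45961 - (-1216 + 192*303) = 45961 - (-1216 + 58176) = 45961 - 1*56960 = 45961 - 56960 = -10999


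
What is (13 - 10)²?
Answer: 9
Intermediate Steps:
(13 - 10)² = 3² = 9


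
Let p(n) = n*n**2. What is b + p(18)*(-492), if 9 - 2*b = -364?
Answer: -5738315/2 ≈ -2.8692e+6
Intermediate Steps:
b = 373/2 (b = 9/2 - 1/2*(-364) = 9/2 + 182 = 373/2 ≈ 186.50)
p(n) = n**3
b + p(18)*(-492) = 373/2 + 18**3*(-492) = 373/2 + 5832*(-492) = 373/2 - 2869344 = -5738315/2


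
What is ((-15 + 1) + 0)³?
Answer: -2744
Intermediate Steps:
((-15 + 1) + 0)³ = (-14 + 0)³ = (-14)³ = -2744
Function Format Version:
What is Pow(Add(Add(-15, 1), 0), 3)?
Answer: -2744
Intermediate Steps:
Pow(Add(Add(-15, 1), 0), 3) = Pow(Add(-14, 0), 3) = Pow(-14, 3) = -2744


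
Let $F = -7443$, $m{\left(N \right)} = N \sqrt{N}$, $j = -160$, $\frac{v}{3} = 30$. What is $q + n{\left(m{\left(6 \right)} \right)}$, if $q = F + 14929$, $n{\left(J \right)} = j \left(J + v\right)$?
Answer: $-6914 - 960 \sqrt{6} \approx -9265.5$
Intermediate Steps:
$v = 90$ ($v = 3 \cdot 30 = 90$)
$m{\left(N \right)} = N^{\frac{3}{2}}$
$n{\left(J \right)} = -14400 - 160 J$ ($n{\left(J \right)} = - 160 \left(J + 90\right) = - 160 \left(90 + J\right) = -14400 - 160 J$)
$q = 7486$ ($q = -7443 + 14929 = 7486$)
$q + n{\left(m{\left(6 \right)} \right)} = 7486 - \left(14400 + 160 \cdot 6^{\frac{3}{2}}\right) = 7486 - \left(14400 + 160 \cdot 6 \sqrt{6}\right) = 7486 - \left(14400 + 960 \sqrt{6}\right) = -6914 - 960 \sqrt{6}$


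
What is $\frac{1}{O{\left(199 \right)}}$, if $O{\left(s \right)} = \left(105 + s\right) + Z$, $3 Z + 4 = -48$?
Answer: $\frac{3}{860} \approx 0.0034884$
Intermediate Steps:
$Z = - \frac{52}{3}$ ($Z = - \frac{4}{3} + \frac{1}{3} \left(-48\right) = - \frac{4}{3} - 16 = - \frac{52}{3} \approx -17.333$)
$O{\left(s \right)} = \frac{263}{3} + s$ ($O{\left(s \right)} = \left(105 + s\right) - \frac{52}{3} = \frac{263}{3} + s$)
$\frac{1}{O{\left(199 \right)}} = \frac{1}{\frac{263}{3} + 199} = \frac{1}{\frac{860}{3}} = \frac{3}{860}$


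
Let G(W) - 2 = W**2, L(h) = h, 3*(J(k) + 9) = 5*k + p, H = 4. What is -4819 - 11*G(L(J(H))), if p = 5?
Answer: -43613/9 ≈ -4845.9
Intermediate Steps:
J(k) = -22/3 + 5*k/3 (J(k) = -9 + (5*k + 5)/3 = -9 + (5 + 5*k)/3 = -9 + (5/3 + 5*k/3) = -22/3 + 5*k/3)
G(W) = 2 + W**2
-4819 - 11*G(L(J(H))) = -4819 - 11*(2 + (-22/3 + (5/3)*4)**2) = -4819 - 11*(2 + (-22/3 + 20/3)**2) = -4819 - 11*(2 + (-2/3)**2) = -4819 - 11*(2 + 4/9) = -4819 - 11*22/9 = -4819 - 242/9 = -43613/9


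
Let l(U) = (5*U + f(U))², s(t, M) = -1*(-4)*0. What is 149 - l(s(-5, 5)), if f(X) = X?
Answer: 149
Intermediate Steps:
s(t, M) = 0 (s(t, M) = 4*0 = 0)
l(U) = 36*U² (l(U) = (5*U + U)² = (6*U)² = 36*U²)
149 - l(s(-5, 5)) = 149 - 36*0² = 149 - 36*0 = 149 - 1*0 = 149 + 0 = 149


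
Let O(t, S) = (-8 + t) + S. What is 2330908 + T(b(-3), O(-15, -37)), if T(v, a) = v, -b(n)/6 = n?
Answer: 2330926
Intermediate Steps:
O(t, S) = -8 + S + t
b(n) = -6*n
2330908 + T(b(-3), O(-15, -37)) = 2330908 - 6*(-3) = 2330908 + 18 = 2330926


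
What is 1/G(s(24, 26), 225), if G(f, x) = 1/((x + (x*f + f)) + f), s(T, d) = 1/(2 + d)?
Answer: 6527/28 ≈ 233.11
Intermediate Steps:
G(f, x) = 1/(x + 2*f + f*x) (G(f, x) = 1/((x + (f*x + f)) + f) = 1/((x + (f + f*x)) + f) = 1/((f + x + f*x) + f) = 1/(x + 2*f + f*x))
1/G(s(24, 26), 225) = 1/(1/(225 + 2/(2 + 26) + 225/(2 + 26))) = 1/(1/(225 + 2/28 + 225/28)) = 1/(1/(225 + 2*(1/28) + (1/28)*225)) = 1/(1/(225 + 1/14 + 225/28)) = 1/(1/(6527/28)) = 1/(28/6527) = 6527/28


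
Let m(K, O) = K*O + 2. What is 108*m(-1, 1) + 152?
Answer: 260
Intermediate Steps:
m(K, O) = 2 + K*O
108*m(-1, 1) + 152 = 108*(2 - 1*1) + 152 = 108*(2 - 1) + 152 = 108*1 + 152 = 108 + 152 = 260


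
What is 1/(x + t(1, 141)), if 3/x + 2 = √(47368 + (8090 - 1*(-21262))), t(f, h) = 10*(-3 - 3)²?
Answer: 9205922/3314132637 - 4*√4795/3314132637 ≈ 0.0027777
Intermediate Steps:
t(f, h) = 360 (t(f, h) = 10*(-6)² = 10*36 = 360)
x = 3/(-2 + 4*√4795) (x = 3/(-2 + √(47368 + (8090 - 1*(-21262)))) = 3/(-2 + √(47368 + (8090 + 21262))) = 3/(-2 + √(47368 + 29352)) = 3/(-2 + √76720) = 3/(-2 + 4*√4795) ≈ 0.010910)
1/(x + t(1, 141)) = 1/((1/12786 + √4795/6393) + 360) = 1/(4602961/12786 + √4795/6393)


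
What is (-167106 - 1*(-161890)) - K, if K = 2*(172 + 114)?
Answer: -5788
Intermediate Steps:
K = 572 (K = 2*286 = 572)
(-167106 - 1*(-161890)) - K = (-167106 - 1*(-161890)) - 1*572 = (-167106 + 161890) - 572 = -5216 - 572 = -5788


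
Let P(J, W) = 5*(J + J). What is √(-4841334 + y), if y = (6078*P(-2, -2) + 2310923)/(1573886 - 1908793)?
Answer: 7*I*√11081996321105143/334907 ≈ 2200.3*I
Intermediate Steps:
P(J, W) = 10*J (P(J, W) = 5*(2*J) = 10*J)
y = -2189363/334907 (y = (6078*(10*(-2)) + 2310923)/(1573886 - 1908793) = (6078*(-20) + 2310923)/(-334907) = (-121560 + 2310923)*(-1/334907) = 2189363*(-1/334907) = -2189363/334907 ≈ -6.5372)
√(-4841334 + y) = √(-4841334 - 2189363/334907) = √(-1621398835301/334907) = 7*I*√11081996321105143/334907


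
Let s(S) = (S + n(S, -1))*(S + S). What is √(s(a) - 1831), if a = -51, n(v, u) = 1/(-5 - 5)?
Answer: √84530/5 ≈ 58.148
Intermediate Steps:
n(v, u) = -⅒ (n(v, u) = 1/(-10) = -⅒)
s(S) = 2*S*(-⅒ + S) (s(S) = (S - ⅒)*(S + S) = (-⅒ + S)*(2*S) = 2*S*(-⅒ + S))
√(s(a) - 1831) = √((⅕)*(-51)*(-1 + 10*(-51)) - 1831) = √((⅕)*(-51)*(-1 - 510) - 1831) = √((⅕)*(-51)*(-511) - 1831) = √(26061/5 - 1831) = √(16906/5) = √84530/5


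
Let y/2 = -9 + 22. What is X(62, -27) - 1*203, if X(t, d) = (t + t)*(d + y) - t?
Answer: -389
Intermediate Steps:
y = 26 (y = 2*(-9 + 22) = 2*13 = 26)
X(t, d) = -t + 2*t*(26 + d) (X(t, d) = (t + t)*(d + 26) - t = (2*t)*(26 + d) - t = 2*t*(26 + d) - t = -t + 2*t*(26 + d))
X(62, -27) - 1*203 = 62*(51 + 2*(-27)) - 1*203 = 62*(51 - 54) - 203 = 62*(-3) - 203 = -186 - 203 = -389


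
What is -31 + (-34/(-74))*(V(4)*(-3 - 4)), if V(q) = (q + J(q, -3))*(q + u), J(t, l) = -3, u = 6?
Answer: -2337/37 ≈ -63.162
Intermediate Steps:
V(q) = (-3 + q)*(6 + q) (V(q) = (q - 3)*(q + 6) = (-3 + q)*(6 + q))
-31 + (-34/(-74))*(V(4)*(-3 - 4)) = -31 + (-34/(-74))*((-18 + 4² + 3*4)*(-3 - 4)) = -31 + (-34*(-1/74))*((-18 + 16 + 12)*(-7)) = -31 + 17*(10*(-7))/37 = -31 + (17/37)*(-70) = -31 - 1190/37 = -2337/37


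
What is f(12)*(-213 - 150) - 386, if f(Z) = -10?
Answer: 3244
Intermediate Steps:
f(12)*(-213 - 150) - 386 = -10*(-213 - 150) - 386 = -10*(-363) - 386 = 3630 - 386 = 3244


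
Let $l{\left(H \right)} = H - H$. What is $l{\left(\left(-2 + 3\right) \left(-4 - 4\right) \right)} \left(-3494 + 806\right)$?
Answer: $0$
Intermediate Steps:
$l{\left(H \right)} = 0$
$l{\left(\left(-2 + 3\right) \left(-4 - 4\right) \right)} \left(-3494 + 806\right) = 0 \left(-3494 + 806\right) = 0 \left(-2688\right) = 0$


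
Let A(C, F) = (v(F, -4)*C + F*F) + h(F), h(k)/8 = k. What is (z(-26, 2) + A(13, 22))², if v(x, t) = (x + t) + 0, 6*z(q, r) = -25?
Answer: 28504921/36 ≈ 7.9180e+5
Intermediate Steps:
h(k) = 8*k
z(q, r) = -25/6 (z(q, r) = (⅙)*(-25) = -25/6)
v(x, t) = t + x (v(x, t) = (t + x) + 0 = t + x)
A(C, F) = F² + 8*F + C*(-4 + F) (A(C, F) = ((-4 + F)*C + F*F) + 8*F = (C*(-4 + F) + F²) + 8*F = (F² + C*(-4 + F)) + 8*F = F² + 8*F + C*(-4 + F))
(z(-26, 2) + A(13, 22))² = (-25/6 + (22² + 8*22 + 13*(-4 + 22)))² = (-25/6 + (484 + 176 + 13*18))² = (-25/6 + (484 + 176 + 234))² = (-25/6 + 894)² = (5339/6)² = 28504921/36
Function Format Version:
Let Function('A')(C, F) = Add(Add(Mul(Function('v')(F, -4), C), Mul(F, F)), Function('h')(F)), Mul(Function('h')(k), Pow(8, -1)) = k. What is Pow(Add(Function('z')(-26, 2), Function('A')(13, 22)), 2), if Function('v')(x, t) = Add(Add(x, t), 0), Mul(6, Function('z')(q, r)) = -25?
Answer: Rational(28504921, 36) ≈ 7.9180e+5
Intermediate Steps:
Function('h')(k) = Mul(8, k)
Function('z')(q, r) = Rational(-25, 6) (Function('z')(q, r) = Mul(Rational(1, 6), -25) = Rational(-25, 6))
Function('v')(x, t) = Add(t, x) (Function('v')(x, t) = Add(Add(t, x), 0) = Add(t, x))
Function('A')(C, F) = Add(Pow(F, 2), Mul(8, F), Mul(C, Add(-4, F))) (Function('A')(C, F) = Add(Add(Mul(Add(-4, F), C), Mul(F, F)), Mul(8, F)) = Add(Add(Mul(C, Add(-4, F)), Pow(F, 2)), Mul(8, F)) = Add(Add(Pow(F, 2), Mul(C, Add(-4, F))), Mul(8, F)) = Add(Pow(F, 2), Mul(8, F), Mul(C, Add(-4, F))))
Pow(Add(Function('z')(-26, 2), Function('A')(13, 22)), 2) = Pow(Add(Rational(-25, 6), Add(Pow(22, 2), Mul(8, 22), Mul(13, Add(-4, 22)))), 2) = Pow(Add(Rational(-25, 6), Add(484, 176, Mul(13, 18))), 2) = Pow(Add(Rational(-25, 6), Add(484, 176, 234)), 2) = Pow(Add(Rational(-25, 6), 894), 2) = Pow(Rational(5339, 6), 2) = Rational(28504921, 36)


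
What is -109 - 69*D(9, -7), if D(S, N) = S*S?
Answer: -5698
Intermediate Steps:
D(S, N) = S²
-109 - 69*D(9, -7) = -109 - 69*9² = -109 - 69*81 = -109 - 5589 = -5698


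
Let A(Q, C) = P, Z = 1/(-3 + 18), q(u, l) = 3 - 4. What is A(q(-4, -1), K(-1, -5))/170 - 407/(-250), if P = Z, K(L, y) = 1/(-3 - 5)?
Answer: 10381/6375 ≈ 1.6284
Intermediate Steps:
q(u, l) = -1
K(L, y) = -1/8 (K(L, y) = 1/(-8) = -1/8)
Z = 1/15 ≈ 0.066667
P = 1/15 ≈ 0.066667
A(Q, C) = 1/15
A(q(-4, -1), K(-1, -5))/170 - 407/(-250) = (1/15)/170 - 407/(-250) = (1/15)*(1/170) - 407*(-1/250) = 1/2550 + 407/250 = 10381/6375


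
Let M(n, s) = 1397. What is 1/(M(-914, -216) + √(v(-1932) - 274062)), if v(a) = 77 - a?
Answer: 1397/2223662 - I*√272053/2223662 ≈ 0.00062824 - 0.00023456*I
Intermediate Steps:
1/(M(-914, -216) + √(v(-1932) - 274062)) = 1/(1397 + √((77 - 1*(-1932)) - 274062)) = 1/(1397 + √((77 + 1932) - 274062)) = 1/(1397 + √(2009 - 274062)) = 1/(1397 + √(-272053)) = 1/(1397 + I*√272053)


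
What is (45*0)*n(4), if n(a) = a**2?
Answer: 0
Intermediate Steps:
(45*0)*n(4) = (45*0)*4**2 = 0*16 = 0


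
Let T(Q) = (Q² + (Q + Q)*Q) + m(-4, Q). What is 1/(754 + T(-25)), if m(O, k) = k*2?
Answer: 1/2579 ≈ 0.00038775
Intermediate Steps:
m(O, k) = 2*k
T(Q) = 2*Q + 3*Q² (T(Q) = (Q² + (Q + Q)*Q) + 2*Q = (Q² + (2*Q)*Q) + 2*Q = (Q² + 2*Q²) + 2*Q = 3*Q² + 2*Q = 2*Q + 3*Q²)
1/(754 + T(-25)) = 1/(754 - 25*(2 + 3*(-25))) = 1/(754 - 25*(2 - 75)) = 1/(754 - 25*(-73)) = 1/(754 + 1825) = 1/2579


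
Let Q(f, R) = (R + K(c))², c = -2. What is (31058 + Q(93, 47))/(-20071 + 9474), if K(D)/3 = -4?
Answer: -32283/10597 ≈ -3.0464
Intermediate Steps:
K(D) = -12 (K(D) = 3*(-4) = -12)
Q(f, R) = (-12 + R)² (Q(f, R) = (R - 12)² = (-12 + R)²)
(31058 + Q(93, 47))/(-20071 + 9474) = (31058 + (-12 + 47)²)/(-20071 + 9474) = (31058 + 35²)/(-10597) = (31058 + 1225)*(-1/10597) = 32283*(-1/10597) = -32283/10597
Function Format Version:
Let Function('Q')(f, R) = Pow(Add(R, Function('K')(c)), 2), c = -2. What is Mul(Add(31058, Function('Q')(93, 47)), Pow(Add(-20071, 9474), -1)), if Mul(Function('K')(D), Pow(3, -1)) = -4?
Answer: Rational(-32283, 10597) ≈ -3.0464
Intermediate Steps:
Function('K')(D) = -12 (Function('K')(D) = Mul(3, -4) = -12)
Function('Q')(f, R) = Pow(Add(-12, R), 2) (Function('Q')(f, R) = Pow(Add(R, -12), 2) = Pow(Add(-12, R), 2))
Mul(Add(31058, Function('Q')(93, 47)), Pow(Add(-20071, 9474), -1)) = Mul(Add(31058, Pow(Add(-12, 47), 2)), Pow(Add(-20071, 9474), -1)) = Mul(Add(31058, Pow(35, 2)), Pow(-10597, -1)) = Mul(Add(31058, 1225), Rational(-1, 10597)) = Mul(32283, Rational(-1, 10597)) = Rational(-32283, 10597)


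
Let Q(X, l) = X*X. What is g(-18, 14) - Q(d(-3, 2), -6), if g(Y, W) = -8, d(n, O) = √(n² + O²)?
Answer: -21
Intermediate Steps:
d(n, O) = √(O² + n²)
Q(X, l) = X²
g(-18, 14) - Q(d(-3, 2), -6) = -8 - (√(2² + (-3)²))² = -8 - (√(4 + 9))² = -8 - (√13)² = -8 - 1*13 = -8 - 13 = -21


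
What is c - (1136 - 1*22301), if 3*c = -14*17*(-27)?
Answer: 23307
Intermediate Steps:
c = 2142 (c = (-14*17*(-27))/3 = (-238*(-27))/3 = (⅓)*6426 = 2142)
c - (1136 - 1*22301) = 2142 - (1136 - 1*22301) = 2142 - (1136 - 22301) = 2142 - 1*(-21165) = 2142 + 21165 = 23307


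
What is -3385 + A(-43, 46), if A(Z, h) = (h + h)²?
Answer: 5079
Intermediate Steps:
A(Z, h) = 4*h² (A(Z, h) = (2*h)² = 4*h²)
-3385 + A(-43, 46) = -3385 + 4*46² = -3385 + 4*2116 = -3385 + 8464 = 5079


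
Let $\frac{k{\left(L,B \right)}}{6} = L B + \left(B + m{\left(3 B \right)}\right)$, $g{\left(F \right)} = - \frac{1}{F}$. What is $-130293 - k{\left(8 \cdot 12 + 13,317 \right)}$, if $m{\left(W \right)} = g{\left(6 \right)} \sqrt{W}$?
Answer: $-339513 + \sqrt{951} \approx -3.3948 \cdot 10^{5}$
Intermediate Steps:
$m{\left(W \right)} = - \frac{\sqrt{W}}{6}$ ($m{\left(W \right)} = - \frac{1}{6} \sqrt{W} = \left(-1\right) \frac{1}{6} \sqrt{W} = - \frac{\sqrt{W}}{6}$)
$k{\left(L,B \right)} = 6 B - \sqrt{3} \sqrt{B} + 6 B L$ ($k{\left(L,B \right)} = 6 \left(L B - \left(- B + \frac{\sqrt{3} \sqrt{B}}{6}\right)\right) = 6 \left(B L - \left(- B + \frac{\sqrt{3} \sqrt{B}}{6}\right)\right) = 6 \left(B + B L - \frac{\sqrt{3} \sqrt{B}}{6}\right) = 6 B - \sqrt{3} \sqrt{B} + 6 B L$)
$-130293 - k{\left(8 \cdot 12 + 13,317 \right)} = -130293 - \left(6 \cdot 317 - \sqrt{3} \sqrt{317} + 6 \cdot 317 \left(8 \cdot 12 + 13\right)\right) = -130293 - \left(1902 - \sqrt{951} + 6 \cdot 317 \left(96 + 13\right)\right) = -130293 - \left(1902 - \sqrt{951} + 6 \cdot 317 \cdot 109\right) = -130293 - \left(1902 - \sqrt{951} + 207318\right) = -130293 - \left(209220 - \sqrt{951}\right) = -339513 + \sqrt{951}$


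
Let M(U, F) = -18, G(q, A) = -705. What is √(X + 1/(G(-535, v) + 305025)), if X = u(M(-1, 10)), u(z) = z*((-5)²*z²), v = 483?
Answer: I*√210978665275245/38040 ≈ 381.84*I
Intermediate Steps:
u(z) = 25*z³ (u(z) = z*(25*z²) = 25*z³)
X = -145800 (X = 25*(-18)³ = 25*(-5832) = -145800)
√(X + 1/(G(-535, v) + 305025)) = √(-145800 + 1/(-705 + 305025)) = √(-145800 + 1/304320) = √(-44369855999/304320) = I*√210978665275245/38040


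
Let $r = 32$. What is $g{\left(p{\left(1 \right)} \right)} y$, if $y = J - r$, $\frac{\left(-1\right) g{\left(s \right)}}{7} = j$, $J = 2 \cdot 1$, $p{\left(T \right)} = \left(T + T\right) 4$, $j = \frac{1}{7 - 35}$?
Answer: $- \frac{15}{2} \approx -7.5$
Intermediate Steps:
$j = - \frac{1}{28}$ ($j = \frac{1}{-28} = - \frac{1}{28} \approx -0.035714$)
$p{\left(T \right)} = 8 T$ ($p{\left(T \right)} = 2 T 4 = 8 T$)
$J = 2$
$g{\left(s \right)} = \frac{1}{4}$ ($g{\left(s \right)} = \left(-7\right) \left(- \frac{1}{28}\right) = \frac{1}{4}$)
$y = -30$ ($y = 2 - 32 = -30$)
$g{\left(p{\left(1 \right)} \right)} y = \frac{1}{4} \left(-30\right) = - \frac{15}{2}$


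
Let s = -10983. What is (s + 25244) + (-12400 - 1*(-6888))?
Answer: 8749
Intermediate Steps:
(s + 25244) + (-12400 - 1*(-6888)) = (-10983 + 25244) + (-12400 - 1*(-6888)) = 14261 + (-12400 + 6888) = 14261 - 5512 = 8749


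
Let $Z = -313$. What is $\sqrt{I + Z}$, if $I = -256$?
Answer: $i \sqrt{569} \approx 23.854 i$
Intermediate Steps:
$\sqrt{I + Z} = \sqrt{-256 - 313} = \sqrt{-569} = i \sqrt{569}$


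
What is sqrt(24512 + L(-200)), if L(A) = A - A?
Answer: 8*sqrt(383) ≈ 156.56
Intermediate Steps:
L(A) = 0
sqrt(24512 + L(-200)) = sqrt(24512 + 0) = sqrt(24512) = 8*sqrt(383)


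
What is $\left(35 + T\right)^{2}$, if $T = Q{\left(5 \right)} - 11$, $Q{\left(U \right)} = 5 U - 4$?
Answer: $2025$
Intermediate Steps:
$Q{\left(U \right)} = -4 + 5 U$
$T = 10$ ($T = \left(-4 + 5 \cdot 5\right) - 11 = \left(-4 + 25\right) - 11 = 21 - 11 = 10$)
$\left(35 + T\right)^{2} = \left(35 + 10\right)^{2} = 45^{2} = 2025$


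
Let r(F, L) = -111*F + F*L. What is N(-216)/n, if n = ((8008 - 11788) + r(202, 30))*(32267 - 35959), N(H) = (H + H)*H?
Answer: 432/344279 ≈ 0.0012548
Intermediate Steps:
N(H) = 2*H² (N(H) = (2*H)*H = 2*H²)
n = 74364264 (n = ((8008 - 11788) + 202*(-111 + 30))*(32267 - 35959) = (-3780 + 202*(-81))*(-3692) = (-3780 - 16362)*(-3692) = -20142*(-3692) = 74364264)
N(-216)/n = (2*(-216)²)/74364264 = (2*46656)*(1/74364264) = 93312*(1/74364264) = 432/344279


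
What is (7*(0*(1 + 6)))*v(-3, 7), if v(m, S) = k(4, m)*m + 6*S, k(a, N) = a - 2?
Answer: 0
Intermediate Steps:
k(a, N) = -2 + a
v(m, S) = 2*m + 6*S (v(m, S) = (-2 + 4)*m + 6*S = 2*m + 6*S)
(7*(0*(1 + 6)))*v(-3, 7) = (7*(0*(1 + 6)))*(2*(-3) + 6*7) = (7*(0*7))*(-6 + 42) = (7*0)*36 = 0*36 = 0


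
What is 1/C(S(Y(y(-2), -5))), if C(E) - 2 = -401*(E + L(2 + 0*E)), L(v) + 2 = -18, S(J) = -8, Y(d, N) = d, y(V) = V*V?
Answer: 1/11230 ≈ 8.9047e-5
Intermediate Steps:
y(V) = V**2
L(v) = -20 (L(v) = -2 - 18 = -20)
C(E) = 8022 - 401*E (C(E) = 2 - 401*(E - 20) = 2 - 401*(-20 + E) = 2 + (8020 - 401*E) = 8022 - 401*E)
1/C(S(Y(y(-2), -5))) = 1/(8022 - 401*(-8)) = 1/(8022 + 3208) = 1/11230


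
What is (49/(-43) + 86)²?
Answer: 13315201/1849 ≈ 7201.3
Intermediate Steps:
(49/(-43) + 86)² = (49*(-1/43) + 86)² = (-49/43 + 86)² = (3649/43)² = 13315201/1849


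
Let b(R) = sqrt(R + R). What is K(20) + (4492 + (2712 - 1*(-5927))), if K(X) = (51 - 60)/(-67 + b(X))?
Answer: 19473474/1483 + 6*sqrt(10)/1483 ≈ 13131.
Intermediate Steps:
b(R) = sqrt(2)*sqrt(R) (b(R) = sqrt(2*R) = sqrt(2)*sqrt(R))
K(X) = -9/(-67 + sqrt(2)*sqrt(X)) (K(X) = (51 - 60)/(-67 + sqrt(2)*sqrt(X)) = -9/(-67 + sqrt(2)*sqrt(X)))
K(20) + (4492 + (2712 - 1*(-5927))) = -9/(-67 + sqrt(2)*sqrt(20)) + (4492 + (2712 - 1*(-5927))) = -9/(-67 + sqrt(2)*(2*sqrt(5))) + (4492 + (2712 + 5927)) = -9/(-67 + 2*sqrt(10)) + (4492 + 8639) = -9/(-67 + 2*sqrt(10)) + 13131 = 13131 - 9/(-67 + 2*sqrt(10))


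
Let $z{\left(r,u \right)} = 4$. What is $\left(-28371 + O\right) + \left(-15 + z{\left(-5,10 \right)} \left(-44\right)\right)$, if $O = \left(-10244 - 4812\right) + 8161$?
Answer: $-35457$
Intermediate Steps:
$O = -6895$ ($O = -15056 + 8161 = -6895$)
$\left(-28371 + O\right) + \left(-15 + z{\left(-5,10 \right)} \left(-44\right)\right) = \left(-28371 - 6895\right) + \left(-15 + 4 \left(-44\right)\right) = -35266 - 191 = -35457$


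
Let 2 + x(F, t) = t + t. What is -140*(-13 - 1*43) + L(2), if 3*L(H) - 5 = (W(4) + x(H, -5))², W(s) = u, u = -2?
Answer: 7907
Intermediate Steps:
x(F, t) = -2 + 2*t (x(F, t) = -2 + (t + t) = -2 + 2*t)
W(s) = -2
L(H) = 67 (L(H) = 5/3 + (-2 + (-2 + 2*(-5)))²/3 = 5/3 + (-2 + (-2 - 10))²/3 = 5/3 + (-2 - 12)²/3 = 5/3 + (⅓)*(-14)² = 5/3 + (⅓)*196 = 5/3 + 196/3 = 67)
-140*(-13 - 1*43) + L(2) = -140*(-13 - 1*43) + 67 = -140*(-13 - 43) + 67 = -140*(-56) + 67 = 7840 + 67 = 7907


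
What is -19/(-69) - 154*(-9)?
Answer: 95653/69 ≈ 1386.3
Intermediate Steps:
-19/(-69) - 154*(-9) = -19*(-1/69) + 1386 = 19/69 + 1386 = 95653/69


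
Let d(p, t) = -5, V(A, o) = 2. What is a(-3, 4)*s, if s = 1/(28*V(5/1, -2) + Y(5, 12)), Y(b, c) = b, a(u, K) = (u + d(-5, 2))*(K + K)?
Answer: -64/61 ≈ -1.0492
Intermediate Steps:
a(u, K) = 2*K*(-5 + u) (a(u, K) = (u - 5)*(K + K) = (-5 + u)*(2*K) = 2*K*(-5 + u))
s = 1/61 (s = 1/(28*2 + 5) = 1/(56 + 5) = 1/61 ≈ 0.016393)
a(-3, 4)*s = (2*4*(-5 - 3))*(1/61) = (2*4*(-8))*(1/61) = -64*1/61 = -64/61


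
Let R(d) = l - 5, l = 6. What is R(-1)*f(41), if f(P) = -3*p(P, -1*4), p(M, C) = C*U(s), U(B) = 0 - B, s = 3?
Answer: -36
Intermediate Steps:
U(B) = -B
R(d) = 1 (R(d) = 6 - 5 = 1)
p(M, C) = -3*C (p(M, C) = C*(-1*3) = C*(-3) = -3*C)
f(P) = -36 (f(P) = -(-9)*(-1*4) = -(-9)*(-4) = -3*12 = -36)
R(-1)*f(41) = 1*(-36) = -36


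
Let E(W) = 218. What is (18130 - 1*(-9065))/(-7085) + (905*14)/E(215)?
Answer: 76916/1417 ≈ 54.281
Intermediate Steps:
(18130 - 1*(-9065))/(-7085) + (905*14)/E(215) = (18130 - 1*(-9065))/(-7085) + (905*14)/218 = (18130 + 9065)*(-1/7085) + 12670*(1/218) = 27195*(-1/7085) + 6335/109 = -5439/1417 + 6335/109 = 76916/1417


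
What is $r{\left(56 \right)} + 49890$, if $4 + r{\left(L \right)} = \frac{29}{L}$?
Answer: $\frac{2793645}{56} \approx 49887.0$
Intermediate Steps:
$r{\left(L \right)} = -4 + \frac{29}{L}$
$r{\left(56 \right)} + 49890 = \left(-4 + \frac{29}{56}\right) + 49890 = - \frac{195}{56} + 49890 = \frac{2793645}{56}$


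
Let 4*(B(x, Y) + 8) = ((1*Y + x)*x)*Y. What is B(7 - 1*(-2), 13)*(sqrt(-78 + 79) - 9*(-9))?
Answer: 52111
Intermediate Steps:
B(x, Y) = -8 + Y*x*(Y + x)/4 (B(x, Y) = -8 + (((1*Y + x)*x)*Y)/4 = -8 + (((Y + x)*x)*Y)/4 = -8 + ((x*(Y + x))*Y)/4 = -8 + (Y*x*(Y + x))/4 = -8 + Y*x*(Y + x)/4)
B(7 - 1*(-2), 13)*(sqrt(-78 + 79) - 9*(-9)) = (-8 + (1/4)*13*(7 - 1*(-2))**2 + (1/4)*(7 - 1*(-2))*13**2)*(sqrt(-78 + 79) - 9*(-9)) = (-8 + (1/4)*13*(7 + 2)**2 + (1/4)*(7 + 2)*169)*(sqrt(1) + 81) = (-8 + (1/4)*13*9**2 + (1/4)*9*169)*(1 + 81) = (-8 + (1/4)*13*81 + 1521/4)*82 = (-8 + 1053/4 + 1521/4)*82 = (1271/2)*82 = 52111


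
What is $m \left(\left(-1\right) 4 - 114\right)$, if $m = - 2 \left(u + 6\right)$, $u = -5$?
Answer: $236$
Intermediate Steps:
$m = -2$ ($m = - 2 \left(-5 + 6\right) = \left(-2\right) 1 = -2$)
$m \left(\left(-1\right) 4 - 114\right) = - 2 \left(\left(-1\right) 4 - 114\right) = - 2 \left(-4 - 114\right) = \left(-2\right) \left(-118\right) = 236$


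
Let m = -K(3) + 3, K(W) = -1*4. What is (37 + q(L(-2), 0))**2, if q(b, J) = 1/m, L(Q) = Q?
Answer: 67600/49 ≈ 1379.6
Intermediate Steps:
K(W) = -4
m = 7 (m = -1*(-4) + 3 = 4 + 3 = 7)
q(b, J) = 1/7
(37 + q(L(-2), 0))**2 = (37 + 1/7)**2 = (260/7)**2 = 67600/49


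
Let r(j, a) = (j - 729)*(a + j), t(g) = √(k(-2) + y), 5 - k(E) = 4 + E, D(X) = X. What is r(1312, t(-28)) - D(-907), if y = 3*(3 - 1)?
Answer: 767552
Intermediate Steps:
k(E) = 1 - E (k(E) = 5 - (4 + E) = 5 + (-4 - E) = 1 - E)
y = 6 (y = 3*2 = 6)
t(g) = 3 (t(g) = √((1 - 1*(-2)) + 6) = √((1 + 2) + 6) = √(3 + 6) = √9 = 3)
r(j, a) = (-729 + j)*(a + j)
r(1312, t(-28)) - D(-907) = (1312² - 729*3 - 729*1312 + 3*1312) - 1*(-907) = (1721344 - 2187 - 956448 + 3936) + 907 = 766645 + 907 = 767552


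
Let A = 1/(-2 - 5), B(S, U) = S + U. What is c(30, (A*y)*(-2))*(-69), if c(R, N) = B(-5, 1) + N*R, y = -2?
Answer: 10212/7 ≈ 1458.9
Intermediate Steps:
A = -⅐ (A = 1/(-7) = -⅐ ≈ -0.14286)
c(R, N) = -4 + N*R (c(R, N) = (-5 + 1) + N*R = -4 + N*R)
c(30, (A*y)*(-2))*(-69) = (-4 + (-⅐*(-2)*(-2))*30)*(-69) = (-4 + ((2/7)*(-2))*30)*(-69) = (-4 - 4/7*30)*(-69) = (-4 - 120/7)*(-69) = -148/7*(-69) = 10212/7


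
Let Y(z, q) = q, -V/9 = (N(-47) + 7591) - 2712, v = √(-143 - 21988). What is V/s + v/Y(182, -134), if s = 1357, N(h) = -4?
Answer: -43875/1357 - 3*I*√2459/134 ≈ -32.332 - 1.1102*I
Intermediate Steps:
v = 3*I*√2459 (v = √(-22131) = 3*I*√2459 ≈ 148.76*I)
V = -43875 (V = -9*((-4 + 7591) - 2712) = -9*(7587 - 2712) = -9*4875 = -43875)
V/s + v/Y(182, -134) = -43875/1357 + (3*I*√2459)/(-134) = -43875*1/1357 + (3*I*√2459)*(-1/134) = -43875/1357 - 3*I*√2459/134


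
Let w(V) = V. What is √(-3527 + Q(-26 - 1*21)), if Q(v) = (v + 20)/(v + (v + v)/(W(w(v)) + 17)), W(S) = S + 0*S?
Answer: I*√1526797538/658 ≈ 59.383*I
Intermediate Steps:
W(S) = S (W(S) = S + 0 = S)
Q(v) = (20 + v)/(v + 2*v/(17 + v)) (Q(v) = (v + 20)/(v + (v + v)/(v + 17)) = (20 + v)/(v + (2*v)/(17 + v)) = (20 + v)/(v + 2*v/(17 + v)))
√(-3527 + Q(-26 - 1*21)) = √(-3527 + (340 + (-26 - 1*21)² + 37*(-26 - 1*21))/((-26 - 1*21)*(19 + (-26 - 1*21)))) = √(-3527 + (340 + (-26 - 21)² + 37*(-26 - 21))/((-26 - 21)*(19 + (-26 - 21)))) = √(-3527 + (340 + (-47)² + 37*(-47))/((-47)*(19 - 47))) = √(-3527 - 1/47*(340 + 2209 - 1739)/(-28)) = √(-3527 - 1/47*(-1/28)*810) = √(-3527 + 405/658) = √(-2320361/658) = I*√1526797538/658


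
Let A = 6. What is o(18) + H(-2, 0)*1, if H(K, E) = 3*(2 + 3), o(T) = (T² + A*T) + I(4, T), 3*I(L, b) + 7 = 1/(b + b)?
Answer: 48025/108 ≈ 444.68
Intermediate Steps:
I(L, b) = -7/3 + 1/(6*b) (I(L, b) = -7/3 + 1/(3*(b + b)) = -7/3 + 1/(3*((2*b))) = -7/3 + (1/(2*b))/3 = -7/3 + 1/(6*b))
o(T) = T² + 6*T + (1 - 14*T)/(6*T) (o(T) = (T² + 6*T) + (1 - 14*T)/(6*T) = T² + 6*T + (1 - 14*T)/(6*T))
H(K, E) = 15 (H(K, E) = 3*5 = 15)
o(18) + H(-2, 0)*1 = (-7/3 + 18² + 6*18 + (⅙)/18) + 15*1 = (-7/3 + 324 + 108 + (⅙)*(1/18)) + 15 = (-7/3 + 324 + 108 + 1/108) + 15 = 46405/108 + 15 = 48025/108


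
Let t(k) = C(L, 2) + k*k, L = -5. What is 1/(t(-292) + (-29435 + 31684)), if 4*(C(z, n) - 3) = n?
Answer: 2/175033 ≈ 1.1426e-5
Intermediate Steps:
C(z, n) = 3 + n/4
t(k) = 7/2 + k² (t(k) = (3 + (¼)*2) + k*k = (3 + ½) + k² = 7/2 + k²)
1/(t(-292) + (-29435 + 31684)) = 1/((7/2 + (-292)²) + (-29435 + 31684)) = 1/((7/2 + 85264) + 2249) = 1/(170535/2 + 2249) = 1/(175033/2) = 2/175033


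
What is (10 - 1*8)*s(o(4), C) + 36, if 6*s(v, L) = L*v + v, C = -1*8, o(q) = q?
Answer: 80/3 ≈ 26.667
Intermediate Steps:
C = -8
s(v, L) = v/6 + L*v/6 (s(v, L) = (L*v + v)/6 = (v + L*v)/6 = v/6 + L*v/6)
(10 - 1*8)*s(o(4), C) + 36 = (10 - 1*8)*((1/6)*4*(1 - 8)) + 36 = (10 - 8)*((1/6)*4*(-7)) + 36 = 2*(-14/3) + 36 = -28/3 + 36 = 80/3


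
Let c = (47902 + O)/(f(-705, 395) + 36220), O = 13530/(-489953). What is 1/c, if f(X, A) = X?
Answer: 17400680795/23469715076 ≈ 0.74141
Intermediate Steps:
O = -13530/489953 (O = 13530*(-1/489953) = -13530/489953 ≈ -0.027615)
c = 23469715076/17400680795 (c = (47902 - 13530/489953)/(-705 + 36220) = (23469715076/489953)/35515 = (23469715076/489953)*(1/35515) = 23469715076/17400680795 ≈ 1.3488)
1/c = 1/(23469715076/17400680795) = 17400680795/23469715076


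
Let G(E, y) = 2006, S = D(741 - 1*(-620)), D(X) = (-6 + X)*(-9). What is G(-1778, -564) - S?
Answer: 14201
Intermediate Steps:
D(X) = 54 - 9*X
S = -12195 (S = 54 - 9*(741 - 1*(-620)) = 54 - 9*(741 + 620) = 54 - 9*1361 = 54 - 12249 = -12195)
G(-1778, -564) - S = 2006 - 1*(-12195) = 2006 + 12195 = 14201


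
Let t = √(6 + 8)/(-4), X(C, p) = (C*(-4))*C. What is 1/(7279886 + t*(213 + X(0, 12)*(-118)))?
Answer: 58239088/423973921066385 + 426*√14/423973921066385 ≈ 1.3737e-7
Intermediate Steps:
X(C, p) = -4*C² (X(C, p) = (-4*C)*C = -4*C²)
t = -√14/4 (t = √14*(-¼) = -√14/4 ≈ -0.93541)
1/(7279886 + t*(213 + X(0, 12)*(-118))) = 1/(7279886 + (-√14/4)*(213 - 4*0²*(-118))) = 1/(7279886 + (-√14/4)*(213 - 4*0*(-118))) = 1/(7279886 + (-√14/4)*(213 + 0*(-118))) = 1/(7279886 + (-√14/4)*(213 + 0)) = 1/(7279886 - √14/4*213) = 1/(7279886 - 213*√14/4)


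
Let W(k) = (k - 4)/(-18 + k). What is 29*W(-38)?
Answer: 87/4 ≈ 21.750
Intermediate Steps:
W(k) = (-4 + k)/(-18 + k)
29*W(-38) = 29*((-4 - 38)/(-18 - 38)) = 29*(-42/(-56)) = 29*(-1/56*(-42)) = 29*(¾) = 87/4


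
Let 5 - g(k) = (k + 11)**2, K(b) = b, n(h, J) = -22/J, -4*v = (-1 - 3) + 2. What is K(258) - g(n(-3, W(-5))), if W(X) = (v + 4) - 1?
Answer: 13486/49 ≈ 275.22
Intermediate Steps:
v = 1/2 (v = -((-1 - 3) + 2)/4 = -(-4 + 2)/4 = -1/4*(-2) = 1/2 ≈ 0.50000)
W(X) = 7/2 (W(X) = (1/2 + 4) - 1 = 9/2 - 1 = 7/2)
g(k) = 5 - (11 + k)**2 (g(k) = 5 - (k + 11)**2 = 5 - (11 + k)**2)
K(258) - g(n(-3, W(-5))) = 258 - (5 - (11 - 22/7/2)**2) = 258 - (5 - (11 - 22*2/7)**2) = 258 - (5 - (11 - 44/7)**2) = 258 - (5 - (33/7)**2) = 258 - (5 - 1*1089/49) = 258 - (5 - 1089/49) = 258 - 1*(-844/49) = 258 + 844/49 = 13486/49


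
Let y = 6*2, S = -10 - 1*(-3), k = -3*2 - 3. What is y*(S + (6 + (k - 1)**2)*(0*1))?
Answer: -84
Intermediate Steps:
k = -9 (k = -6 - 3 = -9)
S = -7 (S = -10 + 3 = -7)
y = 12
y*(S + (6 + (k - 1)**2)*(0*1)) = 12*(-7 + (6 + (-9 - 1)**2)*(0*1)) = 12*(-7 + (6 + (-10)**2)*0) = 12*(-7 + (6 + 100)*0) = 12*(-7 + 106*0) = 12*(-7 + 0) = 12*(-7) = -84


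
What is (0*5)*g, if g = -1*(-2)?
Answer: 0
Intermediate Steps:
g = 2
(0*5)*g = (0*5)*2 = 0*2 = 0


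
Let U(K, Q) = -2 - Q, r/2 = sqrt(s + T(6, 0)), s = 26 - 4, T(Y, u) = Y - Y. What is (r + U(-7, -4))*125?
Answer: 250 + 250*sqrt(22) ≈ 1422.6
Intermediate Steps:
T(Y, u) = 0
s = 22
r = 2*sqrt(22) (r = 2*sqrt(22 + 0) = 2*sqrt(22) ≈ 9.3808)
(r + U(-7, -4))*125 = (2*sqrt(22) + (-2 - 1*(-4)))*125 = (2*sqrt(22) + (-2 + 4))*125 = (2*sqrt(22) + 2)*125 = (2 + 2*sqrt(22))*125 = 250 + 250*sqrt(22)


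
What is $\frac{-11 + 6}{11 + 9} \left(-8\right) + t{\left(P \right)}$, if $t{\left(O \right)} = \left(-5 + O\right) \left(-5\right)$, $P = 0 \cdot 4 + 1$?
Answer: $22$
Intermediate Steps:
$P = 1$ ($P = 0 + 1 = 1$)
$t{\left(O \right)} = 25 - 5 O$
$\frac{-11 + 6}{11 + 9} \left(-8\right) + t{\left(P \right)} = \frac{-11 + 6}{11 + 9} \left(-8\right) + \left(25 - 5\right) = - \frac{5}{20} \left(-8\right) + \left(25 - 5\right) = \left(-5\right) \frac{1}{20} \left(-8\right) + 20 = \left(- \frac{1}{4}\right) \left(-8\right) + 20 = 2 + 20 = 22$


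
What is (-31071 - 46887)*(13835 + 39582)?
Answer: -4164282486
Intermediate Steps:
(-31071 - 46887)*(13835 + 39582) = -77958*53417 = -4164282486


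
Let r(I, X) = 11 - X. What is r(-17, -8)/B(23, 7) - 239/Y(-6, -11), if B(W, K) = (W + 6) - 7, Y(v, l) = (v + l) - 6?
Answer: 5695/506 ≈ 11.255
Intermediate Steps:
Y(v, l) = -6 + l + v (Y(v, l) = (l + v) - 6 = -6 + l + v)
B(W, K) = -1 + W (B(W, K) = (6 + W) - 7 = -1 + W)
r(-17, -8)/B(23, 7) - 239/Y(-6, -11) = (11 - 1*(-8))/(-1 + 23) - 239/(-6 - 11 - 6) = (11 + 8)/22 - 239/(-23) = 19*(1/22) - 239*(-1/23) = 19/22 + 239/23 = 5695/506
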